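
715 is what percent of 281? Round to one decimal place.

715 ÷ 281 ≈ 254.4%.

254.4%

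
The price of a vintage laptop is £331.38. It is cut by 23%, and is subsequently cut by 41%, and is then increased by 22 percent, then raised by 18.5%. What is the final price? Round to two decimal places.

£217.64

Each change multiplies by a factor: 0.77 × 0.59 × 1.22 × 1.185 = 0.65678151.
£331.38 × 0.65678151 = £217.6442567838 ≈ £217.64.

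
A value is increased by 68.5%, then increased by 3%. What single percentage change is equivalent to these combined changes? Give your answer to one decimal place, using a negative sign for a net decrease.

A 68.5% increase multiplies by 1.685.
Then a 3% increase: 1.685 × 1.03 = 1.73555.
Overall factor 1.73555, i.e. 73.6%.

73.6%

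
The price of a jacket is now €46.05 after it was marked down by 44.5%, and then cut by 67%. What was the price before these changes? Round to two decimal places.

Undoing the 67% decrease: €46.05 ÷ 0.33 ≈ €139.545455.
Undoing the 44.5% decrease: €139.545455 ÷ 0.555 ≈ €251.43.

€251.43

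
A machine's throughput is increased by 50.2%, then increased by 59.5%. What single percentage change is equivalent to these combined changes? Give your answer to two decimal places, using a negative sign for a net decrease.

A 50.2% increase multiplies by 1.502.
Then a 59.5% increase: 1.502 × 1.595 = 2.39569.
Overall factor 2.39569, i.e. 139.57%.

139.57%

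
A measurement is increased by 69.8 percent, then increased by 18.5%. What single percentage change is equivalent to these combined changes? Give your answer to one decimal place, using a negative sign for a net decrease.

101.2%

A 69.8% increase multiplies by 1.698.
Then an 18.5% increase: 1.698 × 1.185 = 2.01213.
Overall factor 2.01213, i.e. 101.2%.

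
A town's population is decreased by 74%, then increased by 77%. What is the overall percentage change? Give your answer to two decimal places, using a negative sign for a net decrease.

-53.98%

The combined multiplier is 0.26 × 1.77 = 0.4602.
That corresponds to a decrease of 53.98%.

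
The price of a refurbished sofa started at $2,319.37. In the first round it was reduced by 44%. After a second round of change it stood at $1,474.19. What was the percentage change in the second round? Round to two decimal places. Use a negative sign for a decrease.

13.50%

After the first round: $2,319.37 × 0.56 = $1298.8472.
Second-round multiplier: $1,474.19 ÷ $1298.8472 ≈ 1.134999.
That is a change of 13.50%.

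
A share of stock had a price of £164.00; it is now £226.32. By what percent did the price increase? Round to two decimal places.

38.00%

Change: £226.32 − £164.00 = £62.32.
Relative to the original: £62.32 ÷ £164.00 = 38.00%.
So the price increased by 38.00%.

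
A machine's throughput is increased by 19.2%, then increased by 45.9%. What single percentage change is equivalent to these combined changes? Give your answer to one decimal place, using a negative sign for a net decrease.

73.9%

The combined multiplier is 1.192 × 1.459 = 1.739128.
That corresponds to an increase of 73.9%.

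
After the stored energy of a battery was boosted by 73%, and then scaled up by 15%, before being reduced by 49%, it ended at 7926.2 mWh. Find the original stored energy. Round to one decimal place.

7811.8 mWh

Undoing the 49% decrease: 7926.2 ÷ 0.51 ≈ 15541.568627.
Undoing the 15% increase: 15541.568627 ÷ 1.15 ≈ 13514.407502.
Undoing the 73% increase: 13514.407502 ÷ 1.73 ≈ 7811.8 mWh.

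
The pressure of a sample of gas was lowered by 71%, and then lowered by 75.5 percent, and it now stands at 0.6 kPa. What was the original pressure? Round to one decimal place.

8.4 kPa

The overall multiplier applied was 0.29 × 0.245 = 0.07105.
So the original pressure was 0.6 ÷ 0.07105 ≈ 8.4 kPa.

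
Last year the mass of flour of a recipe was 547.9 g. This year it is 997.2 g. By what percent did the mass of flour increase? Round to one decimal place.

82.0%

Change: 997.2 − 547.9 = 449.3.
Relative to the original: 449.3 ÷ 547.9 ≈ 82.0%.
So the mass of flour increased by 82.0%.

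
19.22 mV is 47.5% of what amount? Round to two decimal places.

19.22 mV ÷ 0.475 ≈ 40.46 mV.

40.46 mV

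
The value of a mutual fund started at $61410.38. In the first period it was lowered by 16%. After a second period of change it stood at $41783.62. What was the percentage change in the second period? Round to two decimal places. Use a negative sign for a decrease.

-19.00%

After the first period: $61410.38 × 0.84 = $51584.7192.
Second-period multiplier: $41783.62 ÷ $51584.7192 ≈ 0.81.
That is a change of -19.00%.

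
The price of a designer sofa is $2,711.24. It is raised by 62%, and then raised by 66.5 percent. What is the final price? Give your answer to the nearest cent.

$7,313.03

62% increase: $2,711.24 × 1.62 = $4392.2088.
Apply the 66.5% increase: $4392.2088 × 1.665 = $7313.027652 ≈ $7,313.03.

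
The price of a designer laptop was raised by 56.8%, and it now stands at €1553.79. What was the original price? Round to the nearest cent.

€990.94

The overall multiplier applied was 1.568.
So the original price was €1553.79 ÷ 1.568 ≈ €990.94.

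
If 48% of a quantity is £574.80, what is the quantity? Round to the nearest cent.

£1,197.50

£574.80 ÷ 0.48 = £1,197.50.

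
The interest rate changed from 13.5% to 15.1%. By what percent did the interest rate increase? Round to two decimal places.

The change is 15.1 − 13.5 = 1.6 percentage points.
Relative to the original 13.5%, that is 1.6 ÷ 13.5 ≈ 11.85%.
So the interest rate rose by 11.85%.

11.85%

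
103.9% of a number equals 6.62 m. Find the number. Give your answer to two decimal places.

6.62 m ÷ 1.039 ≈ 6.37 m.

6.37 m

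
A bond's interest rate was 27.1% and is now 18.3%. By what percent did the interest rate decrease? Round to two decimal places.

32.47%

The change is 18.3 − 27.1 = -8.8 percentage points.
Relative to the original 27.1%, that is -8.8 ÷ 27.1 ≈ -32.47%.
So the interest rate fell by 32.47%.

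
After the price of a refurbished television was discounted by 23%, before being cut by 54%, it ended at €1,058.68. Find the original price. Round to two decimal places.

The overall multiplier applied was 0.77 × 0.46 = 0.3542.
So the original price was €1,058.68 ÷ 0.3542 ≈ €2,988.93.

€2,988.93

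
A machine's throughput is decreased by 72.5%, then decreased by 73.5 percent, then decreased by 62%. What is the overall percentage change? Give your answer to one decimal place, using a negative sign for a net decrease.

-97.2%

A 72.5% decrease multiplies by 0.275.
Then a 73.5% decrease: 0.275 × 0.265 = 0.072875.
Then a 62% decrease: 0.072875 × 0.38 = 0.0276925.
Overall factor 0.0276925, i.e. -97.2%.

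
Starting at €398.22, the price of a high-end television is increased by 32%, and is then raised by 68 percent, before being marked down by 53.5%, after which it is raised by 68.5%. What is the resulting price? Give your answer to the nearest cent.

€691.93

32% increase: €398.22 × 1.32 = €525.6504.
Apply the 68% increase: €525.6504 × 1.68 = €883.092672.
Apply the 53.5% decrease: €883.092672 × 0.465 = €410.63809248.
Apply the 68.5% increase: €410.63809248 × 1.685 = €691.9251858288 ≈ €691.93.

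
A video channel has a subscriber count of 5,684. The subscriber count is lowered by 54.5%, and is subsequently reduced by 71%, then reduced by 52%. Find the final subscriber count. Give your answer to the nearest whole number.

360

Apply the 54.5% decrease: 5,684 × 0.455 = 2586.22.
71% decrease: 2586.22 × 0.29 = 750.0038.
52% decrease: 750.0038 × 0.48 = 360.001824 ≈ 360.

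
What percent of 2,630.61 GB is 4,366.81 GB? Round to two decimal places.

166.00%

4,366.81 GB ÷ 2,630.61 GB ≈ 166.00%.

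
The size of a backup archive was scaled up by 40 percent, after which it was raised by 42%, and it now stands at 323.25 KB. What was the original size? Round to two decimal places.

162.60 KB

The overall multiplier applied was 1.4 × 1.42 = 1.988.
So the original size was 323.25 ÷ 1.988 ≈ 162.60 KB.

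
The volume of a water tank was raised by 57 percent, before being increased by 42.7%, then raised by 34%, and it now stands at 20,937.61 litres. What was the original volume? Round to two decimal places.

6,974.27 litres

The overall multiplier applied was 1.57 × 1.427 × 1.34 = 3.0021226.
So the original volume was 20,937.61 ÷ 3.0021226 ≈ 6,974.27 litres.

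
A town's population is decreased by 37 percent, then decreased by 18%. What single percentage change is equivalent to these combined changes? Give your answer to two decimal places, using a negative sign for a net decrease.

A 37% decrease multiplies by 0.63.
Then an 18% decrease: 0.63 × 0.82 = 0.5166.
Overall factor 0.5166, i.e. -48.34%.

-48.34%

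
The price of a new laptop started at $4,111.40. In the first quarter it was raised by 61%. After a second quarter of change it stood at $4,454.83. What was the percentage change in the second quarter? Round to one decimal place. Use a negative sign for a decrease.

-32.7%

After the first quarter: $4,111.40 × 1.61 = $6619.354.
Second-quarter multiplier: $4,454.83 ÷ $6619.354 ≈ 0.673.
That is a change of -32.7%.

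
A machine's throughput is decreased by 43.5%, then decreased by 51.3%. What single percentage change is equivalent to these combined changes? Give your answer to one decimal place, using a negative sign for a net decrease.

The combined multiplier is 0.565 × 0.487 = 0.275155.
That corresponds to a decrease of 72.5%.

-72.5%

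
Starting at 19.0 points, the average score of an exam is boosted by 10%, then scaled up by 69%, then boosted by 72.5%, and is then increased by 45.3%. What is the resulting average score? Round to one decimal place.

After the 10% increase: 19.0 × 1.1 = 20.9.
Apply the 69% increase: 20.9 × 1.69 = 35.321.
After the 72.5% increase: 35.321 × 1.725 = 60.928725.
Apply the 45.3% increase: 60.928725 × 1.453 = 88.529437425 ≈ 88.5.

88.5 points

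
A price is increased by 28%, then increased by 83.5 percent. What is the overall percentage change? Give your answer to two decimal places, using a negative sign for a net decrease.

The combined multiplier is 1.28 × 1.835 = 2.3488.
That corresponds to an increase of 134.88%.

134.88%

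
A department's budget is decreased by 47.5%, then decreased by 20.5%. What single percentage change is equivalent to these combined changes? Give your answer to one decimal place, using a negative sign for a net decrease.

-58.3%

The combined multiplier is 0.525 × 0.795 = 0.417375.
That corresponds to a decrease of 58.3%.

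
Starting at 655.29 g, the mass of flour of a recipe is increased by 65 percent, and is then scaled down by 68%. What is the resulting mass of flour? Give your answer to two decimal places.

345.99 g

Apply the 65% increase: 655.29 × 1.65 = 1081.2285.
After the 68% decrease: 1081.2285 × 0.32 = 345.99312 ≈ 345.99.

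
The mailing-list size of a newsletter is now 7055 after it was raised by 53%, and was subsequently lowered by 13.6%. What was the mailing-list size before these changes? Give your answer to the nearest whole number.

The overall multiplier applied was 1.53 × 0.864 = 1.32192.
So the original mailing-list size was 7055 ÷ 1.32192 ≈ 5337.

5337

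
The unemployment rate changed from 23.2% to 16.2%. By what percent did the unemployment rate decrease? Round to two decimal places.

The change is 16.2 − 23.2 = -7.0 percentage points.
Relative to the original 23.2%, that is -7.0 ÷ 23.2 ≈ -30.17%.
So the unemployment rate fell by 30.17%.

30.17%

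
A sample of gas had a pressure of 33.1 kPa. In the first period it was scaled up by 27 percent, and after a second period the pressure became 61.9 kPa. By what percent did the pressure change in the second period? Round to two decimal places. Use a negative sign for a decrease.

After the first period: 33.1 × 1.27 = 42.037.
Second-period multiplier: 61.9 ÷ 42.037 ≈ 1.472512.
That is a change of 47.25%.

47.25%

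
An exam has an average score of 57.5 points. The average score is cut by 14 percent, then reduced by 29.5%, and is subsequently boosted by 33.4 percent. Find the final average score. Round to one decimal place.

46.5 points

Each change multiplies by a factor: 0.86 × 0.705 × 1.334 = 0.8088042.
57.5 × 0.8088042 = 46.5062415 ≈ 46.5.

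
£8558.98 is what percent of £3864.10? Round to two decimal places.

221.50%

£8558.98 ÷ £3864.10 ≈ 221.50%.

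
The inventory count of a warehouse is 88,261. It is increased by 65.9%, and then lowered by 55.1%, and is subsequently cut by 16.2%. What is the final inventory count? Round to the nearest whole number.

55,094

Each change multiplies by a factor: 1.659 × 0.449 × 0.838 = 0.624218658.
88,261 × 0.624218658 = 55094.162973738 ≈ 55,094.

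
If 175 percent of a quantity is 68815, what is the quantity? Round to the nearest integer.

68815 ÷ 1.75 ≈ 39323.

39323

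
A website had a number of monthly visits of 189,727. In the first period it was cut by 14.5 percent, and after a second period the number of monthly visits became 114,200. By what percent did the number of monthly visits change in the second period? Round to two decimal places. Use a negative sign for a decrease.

After the first period: 189,727 × 0.855 = 162216.585.
Second-period multiplier: 114,200 ÷ 162216.585 ≈ 0.703997.
That is a change of -29.60%.

-29.60%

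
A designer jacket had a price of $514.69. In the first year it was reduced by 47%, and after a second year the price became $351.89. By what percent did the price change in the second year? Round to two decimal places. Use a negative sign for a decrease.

29.00%

After the first year: $514.69 × 0.53 = $272.7857.
Second-year multiplier: $351.89 ÷ $272.7857 ≈ 1.289987.
That is a change of 29.00%.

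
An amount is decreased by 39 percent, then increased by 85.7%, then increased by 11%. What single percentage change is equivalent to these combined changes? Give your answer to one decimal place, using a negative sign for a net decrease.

25.7%

A 39% decrease multiplies by 0.61.
Then an 85.7% increase: 0.61 × 1.857 = 1.13277.
Then an 11% increase: 1.13277 × 1.11 = 1.2573747.
Overall factor 1.2573747, i.e. 25.7%.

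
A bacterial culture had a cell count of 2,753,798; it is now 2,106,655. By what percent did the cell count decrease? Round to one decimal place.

Change: 2,106,655 − 2,753,798 = -647,143.
Relative to the original: -647,143 ÷ 2,753,798 ≈ -23.5%.
So the cell count decreased by 23.5%.

23.5%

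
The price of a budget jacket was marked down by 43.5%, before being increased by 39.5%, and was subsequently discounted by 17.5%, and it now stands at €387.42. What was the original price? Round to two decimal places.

Undoing the 17.5% decrease: €387.42 ÷ 0.825 = €469.6.
Undoing the 39.5% increase: €469.6 ÷ 1.395 ≈ €336.630824.
Undoing the 43.5% decrease: €336.630824 ÷ 0.565 ≈ €595.81.

€595.81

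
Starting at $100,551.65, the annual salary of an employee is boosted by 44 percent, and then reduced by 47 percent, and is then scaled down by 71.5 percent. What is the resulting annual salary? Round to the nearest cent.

Each change multiplies by a factor: 1.44 × 0.53 × 0.285 = 0.217512.
$100,551.65 × 0.217512 = $21871.1904948 ≈ $21,871.19.

$21,871.19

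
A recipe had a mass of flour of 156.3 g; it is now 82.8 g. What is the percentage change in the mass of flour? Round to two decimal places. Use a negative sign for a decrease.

-47.02%

Change: 82.8 − 156.3 = -73.5.
Relative to the original: -73.5 ÷ 156.3 ≈ -47.02%.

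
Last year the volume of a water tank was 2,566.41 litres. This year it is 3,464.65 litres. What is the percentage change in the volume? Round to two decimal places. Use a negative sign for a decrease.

Change: 3,464.65 − 2,566.41 = 898.24.
Relative to the original: 898.24 ÷ 2,566.41 ≈ 35.00%.

35.00%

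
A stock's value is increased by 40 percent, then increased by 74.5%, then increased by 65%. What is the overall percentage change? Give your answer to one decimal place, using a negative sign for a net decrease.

303.1%

A 40% increase multiplies by 1.4.
Then a 74.5% increase: 1.4 × 1.745 = 2.443.
Then a 65% increase: 2.443 × 1.65 = 4.03095.
Overall factor 4.03095, i.e. 303.1%.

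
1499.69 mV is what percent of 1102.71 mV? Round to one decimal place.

136.0%

1499.69 mV ÷ 1102.71 mV ≈ 136.0%.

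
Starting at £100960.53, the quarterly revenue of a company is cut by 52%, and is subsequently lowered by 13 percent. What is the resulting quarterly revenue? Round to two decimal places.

Each change multiplies by a factor: 0.48 × 0.87 = 0.4176.
£100960.53 × 0.4176 = £42161.117328 ≈ £42161.12.

£42161.12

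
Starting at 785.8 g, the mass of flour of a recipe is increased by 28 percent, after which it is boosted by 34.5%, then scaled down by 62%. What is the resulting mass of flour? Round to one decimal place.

514.1 g

28% increase: 785.8 × 1.28 = 1005.824.
34.5% increase: 1005.824 × 1.345 = 1352.83328.
After the 62% decrease: 1352.83328 × 0.38 = 514.0766464 ≈ 514.1.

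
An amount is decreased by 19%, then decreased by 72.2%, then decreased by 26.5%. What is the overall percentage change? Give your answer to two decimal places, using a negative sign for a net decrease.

A 19% decrease multiplies by 0.81.
Then a 72.2% decrease: 0.81 × 0.278 = 0.22518.
Then a 26.5% decrease: 0.22518 × 0.735 = 0.1655073.
Overall factor 0.1655073, i.e. -83.45%.

-83.45%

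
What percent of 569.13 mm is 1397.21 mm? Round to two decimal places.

245.50%

1397.21 mm ÷ 569.13 mm ≈ 245.50%.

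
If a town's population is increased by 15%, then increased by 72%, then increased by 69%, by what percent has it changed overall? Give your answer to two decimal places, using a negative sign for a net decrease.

The combined multiplier is 1.15 × 1.72 × 1.69 = 3.34282.
That corresponds to an increase of 234.28%.

234.28%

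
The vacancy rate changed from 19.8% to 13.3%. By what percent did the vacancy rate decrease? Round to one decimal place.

The change is 13.3 − 19.8 = -6.5 percentage points.
Relative to the original 19.8%, that is -6.5 ÷ 19.8 ≈ -32.8%.
So the vacancy rate fell by 32.8%.

32.8%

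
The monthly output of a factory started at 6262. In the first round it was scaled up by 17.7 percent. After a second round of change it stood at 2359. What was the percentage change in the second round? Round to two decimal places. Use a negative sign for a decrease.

-67.99%

After the first round: 6262 × 1.177 = 7370.374.
Second-round multiplier: 2359 ÷ 7370.374 ≈ 0.320065.
That is a change of -67.99%.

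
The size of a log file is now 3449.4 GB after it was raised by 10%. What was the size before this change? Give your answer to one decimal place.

The overall multiplier applied was 1.1.
So the original size was 3449.4 ÷ 1.1 ≈ 3135.8 GB.

3135.8 GB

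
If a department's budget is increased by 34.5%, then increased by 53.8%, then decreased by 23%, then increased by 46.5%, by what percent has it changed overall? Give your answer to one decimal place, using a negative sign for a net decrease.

A 34.5% increase multiplies by 1.345.
Then a 53.8% increase: 1.345 × 1.538 = 2.06861.
Then a 23% decrease: 2.06861 × 0.77 = 1.5928297.
Then a 46.5% increase: 1.5928297 × 1.465 = 2.3334955105.
Overall factor 2.3334955105, i.e. 133.3%.

133.3%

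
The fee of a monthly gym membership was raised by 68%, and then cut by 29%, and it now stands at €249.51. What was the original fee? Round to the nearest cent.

The overall multiplier applied was 1.68 × 0.71 = 1.1928.
So the original fee was €249.51 ÷ 1.1928 ≈ €209.18.

€209.18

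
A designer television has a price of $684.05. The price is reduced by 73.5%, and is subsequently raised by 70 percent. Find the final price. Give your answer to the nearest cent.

73.5% decrease: $684.05 × 0.265 = $181.27325.
After the 70% increase: $181.27325 × 1.7 = $308.164525 ≈ $308.16.

$308.16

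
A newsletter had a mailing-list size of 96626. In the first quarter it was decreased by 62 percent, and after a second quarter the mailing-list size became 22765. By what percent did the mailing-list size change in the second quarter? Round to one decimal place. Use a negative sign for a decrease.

-38.0%

After the first quarter: 96626 × 0.38 = 36717.88.
Second-quarter multiplier: 22765 ÷ 36717.88 ≈ 0.62.
That is a change of -38.0%.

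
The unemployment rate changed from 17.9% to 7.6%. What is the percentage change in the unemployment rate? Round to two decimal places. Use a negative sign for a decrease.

-57.54%

The change is 7.6 − 17.9 = -10.3 percentage points.
Relative to the original 17.9%, that is -10.3 ÷ 17.9 ≈ -57.54%.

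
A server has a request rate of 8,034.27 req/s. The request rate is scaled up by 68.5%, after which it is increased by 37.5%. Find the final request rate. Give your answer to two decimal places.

After the 68.5% increase: 8,034.27 × 1.685 = 13537.74495.
After the 37.5% increase: 13537.74495 × 1.375 = 18614.39930625 ≈ 18,614.40.

18,614.40 req/s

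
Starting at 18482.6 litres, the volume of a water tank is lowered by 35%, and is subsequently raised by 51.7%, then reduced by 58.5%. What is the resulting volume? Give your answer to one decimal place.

7563.3 litres

Each change multiplies by a factor: 0.65 × 1.517 × 0.415 = 0.40921075.
18482.6 × 0.40921075 = 7563.27860795 ≈ 7563.3.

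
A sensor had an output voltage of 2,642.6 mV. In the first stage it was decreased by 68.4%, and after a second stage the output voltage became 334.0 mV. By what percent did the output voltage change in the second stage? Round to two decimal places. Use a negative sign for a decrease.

After the first stage: 2,642.6 × 0.316 = 835.0616.
Second-stage multiplier: 334.0 ÷ 835.0616 ≈ 0.39997.
That is a change of -60.00%.

-60.00%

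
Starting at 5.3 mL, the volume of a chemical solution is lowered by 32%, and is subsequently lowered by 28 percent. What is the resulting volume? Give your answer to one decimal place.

2.6 mL

32% decrease: 5.3 × 0.68 = 3.604.
After the 28% decrease: 3.604 × 0.72 = 2.59488 ≈ 2.6.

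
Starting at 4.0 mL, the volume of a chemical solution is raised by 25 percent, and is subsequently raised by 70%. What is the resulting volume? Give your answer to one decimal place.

Each change multiplies by a factor: 1.25 × 1.7 = 2.125.
4.0 × 2.125 = 8.5.

8.5 mL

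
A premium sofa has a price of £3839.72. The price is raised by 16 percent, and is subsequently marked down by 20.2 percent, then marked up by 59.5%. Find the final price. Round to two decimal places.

£5669.19

After the 16% increase: £3839.72 × 1.16 = £4454.0752.
After the 20.2% decrease: £4454.0752 × 0.798 = £3554.3520096.
Apply the 59.5% increase: £3554.3520096 × 1.595 = £5669.191455312 ≈ £5669.19.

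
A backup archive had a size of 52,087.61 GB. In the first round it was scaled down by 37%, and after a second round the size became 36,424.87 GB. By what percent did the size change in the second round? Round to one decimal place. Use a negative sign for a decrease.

After the first round: 52,087.61 × 0.63 = 32815.1943.
Second-round multiplier: 36,424.87 ÷ 32815.1943 ≈ 1.11.
That is a change of 11.0%.

11.0%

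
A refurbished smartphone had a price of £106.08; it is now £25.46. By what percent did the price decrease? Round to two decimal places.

Change: £25.46 − £106.08 = -£80.62.
Relative to the original: -£80.62 ÷ £106.08 ≈ -76.00%.
So the price decreased by 76.00%.

76.00%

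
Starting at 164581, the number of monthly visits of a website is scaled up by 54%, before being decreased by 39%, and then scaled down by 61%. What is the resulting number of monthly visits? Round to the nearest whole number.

60297

Each change multiplies by a factor: 1.54 × 0.61 × 0.39 = 0.366366.
164581 × 0.366366 = 60296.882646 ≈ 60297.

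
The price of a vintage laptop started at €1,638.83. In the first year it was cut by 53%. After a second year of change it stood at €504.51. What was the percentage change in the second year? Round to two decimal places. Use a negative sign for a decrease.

After the first year: €1,638.83 × 0.47 = €770.2501.
Second-year multiplier: €504.51 ÷ €770.2501 ≈ 0.654995.
That is a change of -34.50%.

-34.50%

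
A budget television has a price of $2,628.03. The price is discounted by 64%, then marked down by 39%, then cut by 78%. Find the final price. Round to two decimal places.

$126.97

Each change multiplies by a factor: 0.36 × 0.61 × 0.22 = 0.048312.
$2,628.03 × 0.048312 = $126.96538536 ≈ $126.97.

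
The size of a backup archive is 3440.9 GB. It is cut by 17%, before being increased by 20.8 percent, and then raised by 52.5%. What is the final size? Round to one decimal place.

5261.2 GB

Each change multiplies by a factor: 0.83 × 1.208 × 1.525 = 1.529026.
3440.9 × 1.529026 = 5261.2255634 ≈ 5261.2.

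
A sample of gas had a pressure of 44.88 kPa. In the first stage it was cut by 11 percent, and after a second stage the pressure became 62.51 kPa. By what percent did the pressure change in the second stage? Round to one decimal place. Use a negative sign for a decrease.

56.5%

After the first stage: 44.88 × 0.89 = 39.9432.
Second-stage multiplier: 62.51 ÷ 39.9432 ≈ 1.56497.
That is a change of 56.5%.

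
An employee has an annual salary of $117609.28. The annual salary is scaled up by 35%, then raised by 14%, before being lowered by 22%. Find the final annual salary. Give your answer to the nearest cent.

35% increase: $117609.28 × 1.35 = $158772.528.
14% increase: $158772.528 × 1.14 = $181000.68192.
22% decrease: $181000.68192 × 0.78 = $141180.5318976 ≈ $141180.53.

$141180.53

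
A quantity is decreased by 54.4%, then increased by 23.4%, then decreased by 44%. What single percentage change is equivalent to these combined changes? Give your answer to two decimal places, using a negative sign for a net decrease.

The combined multiplier is 0.456 × 1.234 × 0.56 = 0.31511424.
That corresponds to a decrease of 68.49%.

-68.49%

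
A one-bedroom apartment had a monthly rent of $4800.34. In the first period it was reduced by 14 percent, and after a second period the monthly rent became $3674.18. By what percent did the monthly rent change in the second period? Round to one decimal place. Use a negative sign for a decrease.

-11.0%

After the first period: $4800.34 × 0.86 = $4128.2924.
Second-period multiplier: $3674.18 ÷ $4128.2924 ≈ 0.89.
That is a change of -11.0%.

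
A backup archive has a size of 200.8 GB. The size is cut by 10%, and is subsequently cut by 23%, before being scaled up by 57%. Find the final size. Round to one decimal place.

218.5 GB

Apply the 10% decrease: 200.8 × 0.9 = 180.72.
23% decrease: 180.72 × 0.77 = 139.1544.
Apply the 57% increase: 139.1544 × 1.57 = 218.472408 ≈ 218.5.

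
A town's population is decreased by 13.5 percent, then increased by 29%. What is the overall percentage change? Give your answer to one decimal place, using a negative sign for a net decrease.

A 13.5% decrease multiplies by 0.865.
Then a 29% increase: 0.865 × 1.29 = 1.11585.
Overall factor 1.11585, i.e. 11.6%.

11.6%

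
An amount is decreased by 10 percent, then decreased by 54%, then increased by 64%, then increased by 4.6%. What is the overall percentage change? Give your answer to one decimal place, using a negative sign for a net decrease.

-29.0%

The combined multiplier is 0.9 × 0.46 × 1.64 × 1.046 = 0.71019216.
That corresponds to a decrease of 29.0%.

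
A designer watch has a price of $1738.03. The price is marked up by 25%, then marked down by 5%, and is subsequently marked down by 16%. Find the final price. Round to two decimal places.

$1733.68

After the 25% increase: $1738.03 × 1.25 = $2172.5375.
After the 5% decrease: $2172.5375 × 0.95 = $2063.910625.
Apply the 16% decrease: $2063.910625 × 0.84 = $1733.684925 ≈ $1733.68.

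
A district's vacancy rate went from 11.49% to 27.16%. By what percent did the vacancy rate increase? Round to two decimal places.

The change is 27.16 − 11.49 = 15.67 percentage points.
Relative to the original 11.49%, that is 15.67 ÷ 11.49 ≈ 136.38%.
So the vacancy rate rose by 136.38%.

136.38%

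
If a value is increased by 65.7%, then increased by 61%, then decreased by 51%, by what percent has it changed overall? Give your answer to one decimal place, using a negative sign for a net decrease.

The combined multiplier is 1.657 × 1.61 × 0.49 = 1.3072073.
That corresponds to an increase of 30.7%.

30.7%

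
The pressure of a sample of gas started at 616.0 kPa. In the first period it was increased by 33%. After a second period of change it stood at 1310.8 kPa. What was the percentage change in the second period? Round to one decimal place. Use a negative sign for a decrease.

After the first period: 616.0 × 1.33 = 819.28.
Second-period multiplier: 1310.8 ÷ 819.28 ≈ 1.59994.
That is a change of 60.0%.

60.0%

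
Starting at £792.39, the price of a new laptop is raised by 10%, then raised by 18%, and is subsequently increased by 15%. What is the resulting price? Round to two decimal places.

£1182.80

Each change multiplies by a factor: 1.1 × 1.18 × 1.15 = 1.4927.
£792.39 × 1.4927 = £1182.800553 ≈ £1182.80.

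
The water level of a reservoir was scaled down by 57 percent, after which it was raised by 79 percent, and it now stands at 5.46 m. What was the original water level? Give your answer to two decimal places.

7.09 m

The overall multiplier applied was 0.43 × 1.79 = 0.7697.
So the original water level was 5.46 ÷ 0.7697 ≈ 7.09 m.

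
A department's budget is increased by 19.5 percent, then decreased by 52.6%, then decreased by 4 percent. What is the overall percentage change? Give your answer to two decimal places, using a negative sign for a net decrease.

-45.62%

A 19.5% increase multiplies by 1.195.
Then a 52.6% decrease: 1.195 × 0.474 = 0.56643.
Then a 4% decrease: 0.56643 × 0.96 = 0.5437728.
Overall factor 0.5437728, i.e. -45.62%.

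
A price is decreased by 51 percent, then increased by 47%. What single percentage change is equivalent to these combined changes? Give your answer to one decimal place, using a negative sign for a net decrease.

A 51% decrease multiplies by 0.49.
Then a 47% increase: 0.49 × 1.47 = 0.7203.
Overall factor 0.7203, i.e. -28.0%.

-28.0%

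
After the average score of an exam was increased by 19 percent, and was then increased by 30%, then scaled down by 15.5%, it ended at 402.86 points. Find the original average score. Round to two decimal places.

Undoing the 15.5% decrease: 402.86 ÷ 0.845 ≈ 476.757396.
Undoing the 30% increase: 476.757396 ÷ 1.3 ≈ 366.736458.
Undoing the 19% increase: 366.736458 ÷ 1.19 ≈ 308.18 points.

308.18 points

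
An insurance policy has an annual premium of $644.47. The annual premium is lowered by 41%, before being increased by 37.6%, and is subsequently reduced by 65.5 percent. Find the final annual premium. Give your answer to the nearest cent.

Apply the 41% decrease: $644.47 × 0.59 = $380.2373.
Apply the 37.6% increase: $380.2373 × 1.376 = $523.2065248.
After the 65.5% decrease: $523.2065248 × 0.345 = $180.506251056 ≈ $180.51.

$180.51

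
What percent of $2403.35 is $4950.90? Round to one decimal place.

$4950.90 ÷ $2403.35 ≈ 206.0%.

206.0%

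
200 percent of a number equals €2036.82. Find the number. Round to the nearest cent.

€2036.82 ÷ 2 = €1018.41.

€1018.41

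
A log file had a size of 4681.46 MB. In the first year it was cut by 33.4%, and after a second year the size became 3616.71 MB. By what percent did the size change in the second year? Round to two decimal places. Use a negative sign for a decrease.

16.00%

After the first year: 4681.46 × 0.666 = 3117.85236.
Second-year multiplier: 3616.71 ÷ 3117.85236 ≈ 1.16.
That is a change of 16.00%.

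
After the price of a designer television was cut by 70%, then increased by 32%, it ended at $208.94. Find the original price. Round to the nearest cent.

The overall multiplier applied was 0.3 × 1.32 = 0.396.
So the original price was $208.94 ÷ 0.396 ≈ $527.63.

$527.63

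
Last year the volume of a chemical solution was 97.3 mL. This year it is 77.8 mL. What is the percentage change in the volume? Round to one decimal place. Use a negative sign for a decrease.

Change: 77.8 − 97.3 = -19.5.
Relative to the original: -19.5 ÷ 97.3 ≈ -20.0%.

-20.0%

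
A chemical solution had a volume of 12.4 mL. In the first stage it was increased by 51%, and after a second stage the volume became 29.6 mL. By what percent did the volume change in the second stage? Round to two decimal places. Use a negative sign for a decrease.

After the first stage: 12.4 × 1.51 = 18.724.
Second-stage multiplier: 29.6 ÷ 18.724 ≈ 1.580859.
That is a change of 58.09%.

58.09%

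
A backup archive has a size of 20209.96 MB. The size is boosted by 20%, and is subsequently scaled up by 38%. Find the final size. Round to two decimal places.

After the 20% increase: 20209.96 × 1.2 = 24251.952.
38% increase: 24251.952 × 1.38 = 33467.69376 ≈ 33467.69.

33467.69 MB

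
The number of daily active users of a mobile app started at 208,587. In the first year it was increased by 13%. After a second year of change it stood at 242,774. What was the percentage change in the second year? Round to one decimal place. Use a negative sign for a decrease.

After the first year: 208,587 × 1.13 = 235703.31.
Second-year multiplier: 242,774 ÷ 235703.31 ≈ 1.03.
That is a change of 3.0%.

3.0%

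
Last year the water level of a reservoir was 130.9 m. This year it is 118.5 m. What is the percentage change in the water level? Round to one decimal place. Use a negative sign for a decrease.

-9.5%

Change: 118.5 − 130.9 = -12.4.
Relative to the original: -12.4 ÷ 130.9 ≈ -9.5%.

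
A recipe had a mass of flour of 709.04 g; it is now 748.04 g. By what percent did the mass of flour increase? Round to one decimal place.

Change: 748.04 − 709.04 = 39.00.
Relative to the original: 39.00 ÷ 709.04 ≈ 5.5%.
So the mass of flour increased by 5.5%.

5.5%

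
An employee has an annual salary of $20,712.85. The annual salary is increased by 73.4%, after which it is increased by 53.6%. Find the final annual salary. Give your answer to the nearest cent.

Each change multiplies by a factor: 1.734 × 1.536 = 2.663424.
$20,712.85 × 2.663424 = $55167.1017984 ≈ $55,167.10.

$55,167.10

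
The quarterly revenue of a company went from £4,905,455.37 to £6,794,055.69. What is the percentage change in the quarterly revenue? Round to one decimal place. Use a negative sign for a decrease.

Change: £6,794,055.69 − £4,905,455.37 = £1,888,600.32.
Relative to the original: £1,888,600.32 ÷ £4,905,455.37 ≈ 38.5%.

38.5%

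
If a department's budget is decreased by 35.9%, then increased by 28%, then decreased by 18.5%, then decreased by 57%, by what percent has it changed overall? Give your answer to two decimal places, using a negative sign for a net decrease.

The combined multiplier is 0.641 × 1.28 × 0.815 × 0.43 = 0.287537216.
That corresponds to a decrease of 71.25%.

-71.25%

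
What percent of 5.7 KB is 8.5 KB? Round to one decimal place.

8.5 KB ÷ 5.7 KB ≈ 149.1%.

149.1%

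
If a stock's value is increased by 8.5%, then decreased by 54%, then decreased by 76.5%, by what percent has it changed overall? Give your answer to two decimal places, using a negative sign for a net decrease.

The combined multiplier is 1.085 × 0.46 × 0.235 = 0.1172885.
That corresponds to a decrease of 88.27%.

-88.27%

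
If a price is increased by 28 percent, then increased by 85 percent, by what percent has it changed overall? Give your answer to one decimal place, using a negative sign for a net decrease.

136.8%

The combined multiplier is 1.28 × 1.85 = 2.368.
That corresponds to an increase of 136.8%.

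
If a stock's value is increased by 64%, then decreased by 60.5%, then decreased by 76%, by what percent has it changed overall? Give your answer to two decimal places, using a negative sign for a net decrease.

The combined multiplier is 1.64 × 0.395 × 0.24 = 0.155472.
That corresponds to a decrease of 84.45%.

-84.45%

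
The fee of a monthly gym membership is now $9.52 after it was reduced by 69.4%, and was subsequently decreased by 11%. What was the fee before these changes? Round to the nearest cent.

Undoing the 11% decrease: $9.52 ÷ 0.89 ≈ $10.696629.
Undoing the 69.4% decrease: $10.696629 ÷ 0.306 ≈ $34.96.

$34.96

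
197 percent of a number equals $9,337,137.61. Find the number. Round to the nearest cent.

$4,739,663.76

$9,337,137.61 ÷ 1.97 ≈ $4,739,663.76.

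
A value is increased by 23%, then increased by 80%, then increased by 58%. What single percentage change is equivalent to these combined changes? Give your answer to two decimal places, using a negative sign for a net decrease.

249.81%

The combined multiplier is 1.23 × 1.8 × 1.58 = 3.49812.
That corresponds to an increase of 249.81%.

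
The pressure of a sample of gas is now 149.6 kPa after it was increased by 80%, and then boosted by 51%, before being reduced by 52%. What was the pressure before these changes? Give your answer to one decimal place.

114.7 kPa

The overall multiplier applied was 1.8 × 1.51 × 0.48 = 1.30464.
So the original pressure was 149.6 ÷ 1.30464 ≈ 114.7 kPa.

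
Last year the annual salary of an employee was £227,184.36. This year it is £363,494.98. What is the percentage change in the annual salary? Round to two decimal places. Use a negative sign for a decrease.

Change: £363,494.98 − £227,184.36 = £136,310.62.
Relative to the original: £136,310.62 ÷ £227,184.36 ≈ 60.00%.

60.00%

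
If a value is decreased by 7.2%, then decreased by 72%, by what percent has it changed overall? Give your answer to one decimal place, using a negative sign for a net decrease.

-74.0%

A 7.2% decrease multiplies by 0.928.
Then a 72% decrease: 0.928 × 0.28 = 0.25984.
Overall factor 0.25984, i.e. -74.0%.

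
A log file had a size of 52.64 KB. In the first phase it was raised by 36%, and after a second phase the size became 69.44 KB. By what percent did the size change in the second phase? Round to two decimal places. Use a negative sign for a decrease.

After the first phase: 52.64 × 1.36 = 71.5904.
Second-phase multiplier: 69.44 ÷ 71.5904 ≈ 0.969962.
That is a change of -3.00%.

-3.00%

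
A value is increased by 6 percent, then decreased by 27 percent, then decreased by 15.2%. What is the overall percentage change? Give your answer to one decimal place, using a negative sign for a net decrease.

-34.4%

A 6% increase multiplies by 1.06.
Then a 27% decrease: 1.06 × 0.73 = 0.7738.
Then a 15.2% decrease: 0.7738 × 0.848 = 0.6561824.
Overall factor 0.6561824, i.e. -34.4%.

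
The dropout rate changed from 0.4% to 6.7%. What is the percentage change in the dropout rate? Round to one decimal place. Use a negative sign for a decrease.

The change is 6.7 − 0.4 = 6.3 percentage points.
Relative to the original 0.4%, that is 6.3 ÷ 0.4 = 1575.0%.

1575.0%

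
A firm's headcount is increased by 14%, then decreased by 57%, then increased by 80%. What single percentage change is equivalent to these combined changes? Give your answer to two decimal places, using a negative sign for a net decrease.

The combined multiplier is 1.14 × 0.43 × 1.8 = 0.88236.
That corresponds to a decrease of 11.76%.

-11.76%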